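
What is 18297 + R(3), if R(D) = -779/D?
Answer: 54112/3 ≈ 18037.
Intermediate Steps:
18297 + R(3) = 18297 - 779/3 = 54112/3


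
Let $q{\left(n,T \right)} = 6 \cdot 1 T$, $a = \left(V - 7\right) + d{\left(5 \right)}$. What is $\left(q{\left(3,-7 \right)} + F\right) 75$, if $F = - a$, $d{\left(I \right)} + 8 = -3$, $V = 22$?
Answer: $-3450$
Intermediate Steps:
$d{\left(I \right)} = -11$ ($d{\left(I \right)} = -8 - 3 = -11$)
$a = 4$ ($a = \left(22 - 7\right) - 11 = 15 - 11 = 4$)
$q{\left(n,T \right)} = 6 T$
$F = -4$ ($F = \left(-1\right) 4 = -4$)
$\left(q{\left(3,-7 \right)} + F\right) 75 = \left(6 \left(-7\right) - 4\right) 75 = \left(-42 - 4\right) 75 = \left(-46\right) 75 = -3450$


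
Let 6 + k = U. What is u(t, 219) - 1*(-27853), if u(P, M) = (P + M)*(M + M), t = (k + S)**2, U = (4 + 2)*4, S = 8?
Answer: 419863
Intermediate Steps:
U = 24 (U = 6*4 = 24)
k = 18 (k = -6 + 24 = 18)
t = 676 (t = (18 + 8)**2 = 26**2 = 676)
u(P, M) = 2*M*(M + P) (u(P, M) = (M + P)*(2*M) = 2*M*(M + P))
u(t, 219) - 1*(-27853) = 2*219*(219 + 676) - 1*(-27853) = 2*219*895 + 27853 = 392010 + 27853 = 419863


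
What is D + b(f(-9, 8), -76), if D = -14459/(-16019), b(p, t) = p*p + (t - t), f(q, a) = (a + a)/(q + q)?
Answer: 2196395/1297539 ≈ 1.6927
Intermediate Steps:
f(q, a) = a/q (f(q, a) = (2*a)/((2*q)) = (2*a)*(1/(2*q)) = a/q)
b(p, t) = p² (b(p, t) = p² + 0 = p²)
D = 14459/16019 (D = -14459*(-1/16019) = 14459/16019 ≈ 0.90262)
D + b(f(-9, 8), -76) = 14459/16019 + (8/(-9))² = 14459/16019 + (8*(-⅑))² = 14459/16019 + (-8/9)² = 14459/16019 + 64/81 = 2196395/1297539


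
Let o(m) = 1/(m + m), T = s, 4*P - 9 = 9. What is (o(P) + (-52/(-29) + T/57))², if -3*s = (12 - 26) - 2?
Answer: 98148649/24591681 ≈ 3.9911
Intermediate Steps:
s = 16/3 (s = -((12 - 26) - 2)/3 = -(-14 - 2)/3 = -⅓*(-16) = 16/3 ≈ 5.3333)
P = 9/2 (P = 9/4 + (¼)*9 = 9/4 + 9/4 = 9/2 ≈ 4.5000)
T = 16/3 ≈ 5.3333
o(m) = 1/(2*m)
(o(P) + (-52/(-29) + T/57))² = (1/(2*(9/2)) + (-52/(-29) + (16/3)/57))² = ((½)*(2/9) + (-52*(-1/29) + (16/3)*(1/57)))² = (⅑ + (52/29 + 16/171))² = (⅑ + 9356/4959)² = (9907/4959)² = 98148649/24591681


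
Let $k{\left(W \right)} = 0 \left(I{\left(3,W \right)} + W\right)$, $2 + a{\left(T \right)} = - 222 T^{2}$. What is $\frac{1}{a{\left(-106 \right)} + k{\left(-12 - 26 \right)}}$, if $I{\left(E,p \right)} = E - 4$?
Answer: $- \frac{1}{2494394} \approx -4.009 \cdot 10^{-7}$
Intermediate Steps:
$I{\left(E,p \right)} = -4 + E$
$a{\left(T \right)} = -2 - 222 T^{2}$
$k{\left(W \right)} = 0$ ($k{\left(W \right)} = 0 \left(\left(-4 + 3\right) + W\right) = 0 \left(-1 + W\right) = 0$)
$\frac{1}{a{\left(-106 \right)} + k{\left(-12 - 26 \right)}} = \frac{1}{\left(-2 - 222 \left(-106\right)^{2}\right) + 0} = \frac{1}{\left(-2 - 2494392\right) + 0} = \frac{1}{-2494394 + 0} = \frac{1}{-2494394} = - \frac{1}{2494394}$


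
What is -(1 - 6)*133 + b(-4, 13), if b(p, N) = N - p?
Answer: 682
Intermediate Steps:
-(1 - 6)*133 + b(-4, 13) = -(1 - 6)*133 + (13 - 1*(-4)) = -1*(-5)*133 + (13 + 4) = 5*133 + 17 = 665 + 17 = 682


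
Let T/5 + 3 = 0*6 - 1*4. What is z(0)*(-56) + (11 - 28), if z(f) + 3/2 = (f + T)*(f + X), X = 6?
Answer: 11827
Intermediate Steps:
T = -35 (T = -15 + 5*(0*6 - 1*4) = -15 + 5*(0 - 4) = -15 + 5*(-4) = -15 - 20 = -35)
z(f) = -3/2 + (-35 + f)*(6 + f) (z(f) = -3/2 + (f - 35)*(f + 6) = -3/2 + (-35 + f)*(6 + f))
z(0)*(-56) + (11 - 28) = (-423/2 + 0**2 - 29*0)*(-56) + (11 - 28) = (-423/2 + 0 + 0)*(-56) - 17 = -423/2*(-56) - 17 = 11844 - 17 = 11827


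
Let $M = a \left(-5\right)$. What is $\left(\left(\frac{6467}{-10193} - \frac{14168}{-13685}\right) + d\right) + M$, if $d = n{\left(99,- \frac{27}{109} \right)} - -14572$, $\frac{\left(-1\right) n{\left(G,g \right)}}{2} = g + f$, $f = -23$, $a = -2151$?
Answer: $\frac{2396263693456}{94438145} \approx 25374.0$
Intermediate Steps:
$n{\left(G,g \right)} = 46 - 2 g$ ($n{\left(G,g \right)} = - 2 \left(g - 23\right) = - 2 \left(-23 + g\right) = 46 - 2 g$)
$d = \frac{1593416}{109}$ ($d = \left(46 - 2 \left(- \frac{27}{109}\right)\right) - -14572 = \left(46 - 2 \left(\left(-27\right) \frac{1}{109}\right)\right) + 14572 = \left(46 - - \frac{54}{109}\right) + 14572 = \left(46 + \frac{54}{109}\right) + 14572 = \frac{5068}{109} + 14572 = \frac{1593416}{109} \approx 14619.0$)
$M = 10755$ ($M = \left(-2151\right) \left(-5\right) = 10755$)
$\left(\left(\frac{6467}{-10193} - \frac{14168}{-13685}\right) + d\right) + M = \left(\left(\frac{6467}{-10193} - \frac{14168}{-13685}\right) + \frac{1593416}{109}\right) + 10755 = \left(\left(6467 \left(- \frac{1}{10193}\right) - - \frac{88}{85}\right) + \frac{1593416}{109}\right) + 10755 = \left(\left(- \frac{6467}{10193} + \frac{88}{85}\right) + \frac{1593416}{109}\right) + 10755 = \left(\frac{347289}{866405} + \frac{1593416}{109}\right) + 10755 = \frac{1380581443981}{94438145} + 10755 = \frac{2396263693456}{94438145}$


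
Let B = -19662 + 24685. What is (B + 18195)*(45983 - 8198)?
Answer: 877292130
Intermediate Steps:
B = 5023
(B + 18195)*(45983 - 8198) = (5023 + 18195)*(45983 - 8198) = 23218*37785 = 877292130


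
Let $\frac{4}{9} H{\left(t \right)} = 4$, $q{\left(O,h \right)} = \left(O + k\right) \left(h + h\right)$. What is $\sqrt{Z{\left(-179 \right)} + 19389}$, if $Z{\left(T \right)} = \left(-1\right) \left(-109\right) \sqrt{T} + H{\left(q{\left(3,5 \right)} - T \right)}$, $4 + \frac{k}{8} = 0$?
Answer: $\sqrt{19398 + 109 i \sqrt{179}} \approx 139.38 + 5.2316 i$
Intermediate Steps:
$k = -32$ ($k = -32 + 8 \cdot 0 = -32 + 0 = -32$)
$q{\left(O,h \right)} = 2 h \left(-32 + O\right)$ ($q{\left(O,h \right)} = \left(O - 32\right) \left(h + h\right) = \left(-32 + O\right) 2 h = 2 h \left(-32 + O\right)$)
$H{\left(t \right)} = 9$ ($H{\left(t \right)} = \frac{9}{4} \cdot 4 = 9$)
$Z{\left(T \right)} = 9 + 109 \sqrt{T}$ ($Z{\left(T \right)} = \left(-1\right) \left(-109\right) \sqrt{T} + 9 = 109 \sqrt{T} + 9 = 9 + 109 \sqrt{T}$)
$\sqrt{Z{\left(-179 \right)} + 19389} = \sqrt{\left(9 + 109 \sqrt{-179}\right) + 19389} = \sqrt{\left(9 + 109 i \sqrt{179}\right) + 19389} = \sqrt{19398 + 109 i \sqrt{179}}$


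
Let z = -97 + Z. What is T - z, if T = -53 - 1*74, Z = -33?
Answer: 3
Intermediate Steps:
T = -127 (T = -53 - 74 = -127)
z = -130 (z = -97 - 33 = -130)
T - z = -127 - 1*(-130) = -127 + 130 = 3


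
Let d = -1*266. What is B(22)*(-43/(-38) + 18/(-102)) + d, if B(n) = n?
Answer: -79131/323 ≈ -244.99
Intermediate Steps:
d = -266
B(22)*(-43/(-38) + 18/(-102)) + d = 22*(-43/(-38) + 18/(-102)) - 266 = 22*(-43*(-1/38) + 18*(-1/102)) - 266 = 22*(43/38 - 3/17) - 266 = 22*(617/646) - 266 = 6787/323 - 266 = -79131/323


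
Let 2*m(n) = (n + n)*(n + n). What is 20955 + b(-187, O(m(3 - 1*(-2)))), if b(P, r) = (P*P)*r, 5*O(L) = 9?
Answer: 419496/5 ≈ 83899.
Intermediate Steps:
m(n) = 2*n² (m(n) = ((n + n)*(n + n))/2 = ((2*n)*(2*n))/2 = (4*n²)/2 = 2*n²)
O(L) = 9/5 (O(L) = (⅕)*9 = 9/5)
b(P, r) = r*P² (b(P, r) = P²*r = r*P²)
20955 + b(-187, O(m(3 - 1*(-2)))) = 20955 + (9/5)*(-187)² = 20955 + (9/5)*34969 = 20955 + 314721/5 = 419496/5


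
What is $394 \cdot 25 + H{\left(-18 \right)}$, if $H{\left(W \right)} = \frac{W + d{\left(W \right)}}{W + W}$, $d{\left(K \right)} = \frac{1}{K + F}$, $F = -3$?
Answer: $\frac{7446979}{756} \approx 9850.5$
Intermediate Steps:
$d{\left(K \right)} = \frac{1}{-3 + K}$ ($d{\left(K \right)} = \frac{1}{K - 3} = \frac{1}{-3 + K}$)
$H{\left(W \right)} = \frac{W + \frac{1}{-3 + W}}{2 W}$ ($H{\left(W \right)} = \frac{W + \frac{1}{-3 + W}}{W + W} = \frac{W + \frac{1}{-3 + W}}{2 W}$)
$394 \cdot 25 + H{\left(-18 \right)} = 394 \cdot 25 + \frac{1 - 18 \left(-3 - 18\right)}{2 \left(-18\right) \left(-3 - 18\right)} = 9850 + \frac{1}{2} \left(- \frac{1}{18}\right) \frac{1}{-21} \left(1 - -378\right) = 9850 + \frac{1}{2} \left(- \frac{1}{18}\right) \left(- \frac{1}{21}\right) \left(1 + 378\right) = 9850 + \frac{1}{2} \left(- \frac{1}{18}\right) \left(- \frac{1}{21}\right) 379 = 9850 + \frac{379}{756} = \frac{7446979}{756}$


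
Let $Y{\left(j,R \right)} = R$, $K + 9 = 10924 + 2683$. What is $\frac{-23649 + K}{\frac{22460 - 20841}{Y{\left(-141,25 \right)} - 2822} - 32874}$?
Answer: $\frac{28112647}{91950197} \approx 0.30574$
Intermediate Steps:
$K = 13598$ ($K = -9 + \left(10924 + 2683\right) = -9 + 13607 = 13598$)
$\frac{-23649 + K}{\frac{22460 - 20841}{Y{\left(-141,25 \right)} - 2822} - 32874} = \frac{-23649 + 13598}{\frac{22460 - 20841}{25 - 2822} - 32874} = - \frac{10051}{\frac{1619}{-2797} - 32874} = - \frac{10051}{1619 \left(- \frac{1}{2797}\right) - 32874} = - \frac{10051}{- \frac{1619}{2797} - 32874} = - \frac{10051}{- \frac{91950197}{2797}} = \left(-10051\right) \left(- \frac{2797}{91950197}\right) = \frac{28112647}{91950197}$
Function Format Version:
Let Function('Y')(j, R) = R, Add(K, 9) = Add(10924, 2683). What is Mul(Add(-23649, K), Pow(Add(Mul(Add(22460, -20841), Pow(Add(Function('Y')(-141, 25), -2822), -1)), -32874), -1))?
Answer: Rational(28112647, 91950197) ≈ 0.30574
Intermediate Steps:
K = 13598 (K = Add(-9, Add(10924, 2683)) = Add(-9, 13607) = 13598)
Mul(Add(-23649, K), Pow(Add(Mul(Add(22460, -20841), Pow(Add(Function('Y')(-141, 25), -2822), -1)), -32874), -1)) = Mul(Add(-23649, 13598), Pow(Add(Mul(Add(22460, -20841), Pow(Add(25, -2822), -1)), -32874), -1)) = Mul(-10051, Pow(Add(Mul(1619, Pow(-2797, -1)), -32874), -1)) = Mul(-10051, Pow(Add(Mul(1619, Rational(-1, 2797)), -32874), -1)) = Mul(-10051, Pow(Add(Rational(-1619, 2797), -32874), -1)) = Mul(-10051, Pow(Rational(-91950197, 2797), -1)) = Mul(-10051, Rational(-2797, 91950197)) = Rational(28112647, 91950197)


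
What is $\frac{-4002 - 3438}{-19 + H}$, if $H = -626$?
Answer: $\frac{496}{43} \approx 11.535$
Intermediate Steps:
$\frac{-4002 - 3438}{-19 + H} = \frac{-4002 - 3438}{-19 - 626} = - \frac{7440}{-645} = \left(-7440\right) \left(- \frac{1}{645}\right) = \frac{496}{43}$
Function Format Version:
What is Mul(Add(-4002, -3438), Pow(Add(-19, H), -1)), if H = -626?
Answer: Rational(496, 43) ≈ 11.535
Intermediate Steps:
Mul(Add(-4002, -3438), Pow(Add(-19, H), -1)) = Mul(Add(-4002, -3438), Pow(Add(-19, -626), -1)) = Mul(-7440, Pow(-645, -1)) = Mul(-7440, Rational(-1, 645)) = Rational(496, 43)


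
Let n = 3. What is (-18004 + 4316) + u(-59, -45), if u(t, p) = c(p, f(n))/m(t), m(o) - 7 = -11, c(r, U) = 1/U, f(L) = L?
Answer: -164257/12 ≈ -13688.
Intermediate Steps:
m(o) = -4 (m(o) = 7 - 11 = -4)
u(t, p) = -1/12 (u(t, p) = 1/(3*(-4)) = (1/3)*(-1/4) = -1/12)
(-18004 + 4316) + u(-59, -45) = (-18004 + 4316) - 1/12 = -13688 - 1/12 = -164257/12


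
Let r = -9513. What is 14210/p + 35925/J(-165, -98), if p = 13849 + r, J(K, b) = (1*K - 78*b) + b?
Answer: 130327405/16002008 ≈ 8.1444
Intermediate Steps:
J(K, b) = K - 77*b (J(K, b) = (K - 78*b) + b = K - 77*b)
p = 4336 (p = 13849 - 9513 = 4336)
14210/p + 35925/J(-165, -98) = 14210/4336 + 35925/(-165 - 77*(-98)) = 14210*(1/4336) + 35925/(-165 + 7546) = 7105/2168 + 35925/7381 = 130327405/16002008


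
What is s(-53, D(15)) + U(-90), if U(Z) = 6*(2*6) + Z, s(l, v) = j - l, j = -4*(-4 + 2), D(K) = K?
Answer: 43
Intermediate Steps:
j = 8 (j = -4*(-2) = 8)
s(l, v) = 8 - l
U(Z) = 72 + Z (U(Z) = 6*12 + Z = 72 + Z)
s(-53, D(15)) + U(-90) = (8 - 1*(-53)) + (72 - 90) = (8 + 53) - 18 = 61 - 18 = 43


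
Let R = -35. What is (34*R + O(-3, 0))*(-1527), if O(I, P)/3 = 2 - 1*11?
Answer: 1858359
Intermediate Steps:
O(I, P) = -27 (O(I, P) = 3*(2 - 1*11) = 3*(2 - 11) = 3*(-9) = -27)
(34*R + O(-3, 0))*(-1527) = (34*(-35) - 27)*(-1527) = (-1190 - 27)*(-1527) = -1217*(-1527) = 1858359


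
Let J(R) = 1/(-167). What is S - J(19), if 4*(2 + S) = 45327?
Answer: 7568277/668 ≈ 11330.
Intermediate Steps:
S = 45319/4 (S = -2 + (1/4)*45327 = -2 + 45327/4 = 45319/4 ≈ 11330.)
J(R) = -1/167
S - J(19) = 45319/4 - 1*(-1/167) = 45319/4 + 1/167 = 7568277/668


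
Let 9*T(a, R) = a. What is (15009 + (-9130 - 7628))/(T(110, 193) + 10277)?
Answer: -15741/92603 ≈ -0.16998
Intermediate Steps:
T(a, R) = a/9
(15009 + (-9130 - 7628))/(T(110, 193) + 10277) = (15009 + (-9130 - 7628))/((⅑)*110 + 10277) = (15009 - 16758)/(110/9 + 10277) = -1749/92603/9 = -1749*9/92603 = -15741/92603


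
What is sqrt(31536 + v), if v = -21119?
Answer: sqrt(10417) ≈ 102.06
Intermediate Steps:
sqrt(31536 + v) = sqrt(31536 - 21119) = sqrt(10417)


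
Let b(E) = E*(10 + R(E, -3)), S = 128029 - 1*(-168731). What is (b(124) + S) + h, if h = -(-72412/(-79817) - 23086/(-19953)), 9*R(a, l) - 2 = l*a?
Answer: 466469452826782/1592588601 ≈ 2.9290e+5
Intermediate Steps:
S = 296760 (S = 128029 + 168731 = 296760)
R(a, l) = 2/9 + a*l/9 (R(a, l) = 2/9 + (l*a)/9 = 2/9 + (a*l)/9 = 2/9 + a*l/9)
h = -3287491898/1592588601 (h = -(-72412*(-1/79817) - 23086*(-1/19953)) = -(72412/79817 + 23086/19953) = -1*3287491898/1592588601 = -3287491898/1592588601 ≈ -2.0642)
b(E) = E*(92/9 - E/3) (b(E) = E*(10 + (2/9 + (⅑)*E*(-3))) = E*(10 + (2/9 - E/3)) = E*(92/9 - E/3))
(b(124) + S) + h = ((⅑)*124*(92 - 3*124) + 296760) - 3287491898/1592588601 = ((⅑)*124*(92 - 372) + 296760) - 3287491898/1592588601 = ((⅑)*124*(-280) + 296760) - 3287491898/1592588601 = (-34720/9 + 296760) - 3287491898/1592588601 = 2636120/9 - 3287491898/1592588601 = 466469452826782/1592588601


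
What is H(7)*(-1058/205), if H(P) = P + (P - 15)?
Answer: 1058/205 ≈ 5.1610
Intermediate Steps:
H(P) = -15 + 2*P (H(P) = P + (-15 + P) = -15 + 2*P)
H(7)*(-1058/205) = (-15 + 2*7)*(-1058/205) = (-15 + 14)*(-1058*1/205) = -1*(-1058/205) = 1058/205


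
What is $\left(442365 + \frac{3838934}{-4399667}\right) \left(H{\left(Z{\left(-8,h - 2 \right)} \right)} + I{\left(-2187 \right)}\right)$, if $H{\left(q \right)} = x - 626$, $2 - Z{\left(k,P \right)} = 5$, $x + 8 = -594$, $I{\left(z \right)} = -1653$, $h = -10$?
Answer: $- \frac{5607160232994001}{4399667} \approx -1.2744 \cdot 10^{9}$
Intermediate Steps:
$x = -602$ ($x = -8 - 594 = -602$)
$Z{\left(k,P \right)} = -3$ ($Z{\left(k,P \right)} = 2 - 5 = -3$)
$H{\left(q \right)} = -1228$ ($H{\left(q \right)} = -602 - 626 = -1228$)
$\left(442365 + \frac{3838934}{-4399667}\right) \left(H{\left(Z{\left(-8,h - 2 \right)} \right)} + I{\left(-2187 \right)}\right) = \left(442365 + \frac{3838934}{-4399667}\right) \left(-1228 - 1653\right) = \left(442365 + 3838934 \left(- \frac{1}{4399667}\right)\right) \left(-2881\right) = \left(442365 - \frac{3838934}{4399667}\right) \left(-2881\right) = \frac{1946254853521}{4399667} \left(-2881\right) = - \frac{5607160232994001}{4399667}$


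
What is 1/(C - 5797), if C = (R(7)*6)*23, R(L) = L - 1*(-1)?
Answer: -1/4693 ≈ -0.00021308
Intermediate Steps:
R(L) = 1 + L (R(L) = L + 1 = 1 + L)
C = 1104 (C = ((1 + 7)*6)*23 = (8*6)*23 = 48*23 = 1104)
1/(C - 5797) = 1/(1104 - 5797) = 1/(-4693) = -1/4693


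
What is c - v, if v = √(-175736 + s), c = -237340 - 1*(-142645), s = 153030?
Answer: -94695 - I*√22706 ≈ -94695.0 - 150.69*I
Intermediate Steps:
c = -94695 (c = -237340 + 142645 = -94695)
v = I*√22706 (v = √(-175736 + 153030) = √(-22706) = I*√22706 ≈ 150.69*I)
c - v = -94695 - I*√22706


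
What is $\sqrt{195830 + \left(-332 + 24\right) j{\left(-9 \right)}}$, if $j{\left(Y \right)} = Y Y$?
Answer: $\sqrt{170882} \approx 413.38$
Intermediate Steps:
$j{\left(Y \right)} = Y^{2}$
$\sqrt{195830 + \left(-332 + 24\right) j{\left(-9 \right)}} = \sqrt{195830 + \left(-332 + 24\right) \left(-9\right)^{2}} = \sqrt{195830 - 24948} = \sqrt{170882}$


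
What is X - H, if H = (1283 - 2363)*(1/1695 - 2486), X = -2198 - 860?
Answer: -303736922/113 ≈ -2.6879e+6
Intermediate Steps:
X = -3058
H = 303391368/113 (H = -1080*(1/1695 - 2486) = -1080*(-4213769/1695) = 303391368/113 ≈ 2.6849e+6)
X - H = -3058 - 1*303391368/113 = -3058 - 303391368/113 = -303736922/113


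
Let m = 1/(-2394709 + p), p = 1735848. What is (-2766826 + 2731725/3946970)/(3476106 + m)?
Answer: -1439028388761944239/1807925929430139410 ≈ -0.79596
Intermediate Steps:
m = -1/658861 (m = 1/(-2394709 + 1735848) = 1/(-658861) = -1/658861 ≈ -1.5178e-6)
(-2766826 + 2731725/3946970)/(3476106 + m) = (-2766826 + 2731725/3946970)/(3476106 - 1/658861) = (-2766826 + 2731725*(1/3946970))/(2290270675265/658861) = (-2766826 + 546345/789394)*(658861/2290270675265) = -2184115297099/789394*658861/2290270675265 = -1439028388761944239/1807925929430139410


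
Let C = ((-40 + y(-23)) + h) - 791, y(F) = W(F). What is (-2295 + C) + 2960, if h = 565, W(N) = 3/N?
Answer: 9174/23 ≈ 398.87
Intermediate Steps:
y(F) = 3/F
C = -6121/23 (C = ((-40 + 3/(-23)) + 565) - 791 = ((-40 + 3*(-1/23)) + 565) - 791 = ((-40 - 3/23) + 565) - 791 = (-923/23 + 565) - 791 = 12072/23 - 791 = -6121/23 ≈ -266.13)
(-2295 + C) + 2960 = (-2295 - 6121/23) + 2960 = -58906/23 + 2960 = 9174/23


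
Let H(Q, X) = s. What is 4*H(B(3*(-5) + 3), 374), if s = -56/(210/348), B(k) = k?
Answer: -1856/5 ≈ -371.20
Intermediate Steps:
s = -464/5 (s = -56/(210*(1/348)) = -56/35/58 = -56*58/35 = -464/5 ≈ -92.800)
H(Q, X) = -464/5
4*H(B(3*(-5) + 3), 374) = 4*(-464/5) = -1856/5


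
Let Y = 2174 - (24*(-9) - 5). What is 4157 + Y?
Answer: 6552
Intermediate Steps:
Y = 2395 (Y = 2174 - (-216 - 5) = 2174 - 1*(-221) = 2174 + 221 = 2395)
4157 + Y = 4157 + 2395 = 6552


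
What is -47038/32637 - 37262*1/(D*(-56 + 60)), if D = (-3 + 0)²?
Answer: -202968877/195822 ≈ -1036.5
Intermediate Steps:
D = 9 (D = (-3)² = 9)
-47038/32637 - 37262*1/(D*(-56 + 60)) = -47038/32637 - 37262*1/(9*(-56 + 60)) = -47038*1/32637 - 37262/(9*4) = -47038/32637 - 37262/36 = -47038/32637 - 37262*1/36 = -47038/32637 - 18631/18 = -202968877/195822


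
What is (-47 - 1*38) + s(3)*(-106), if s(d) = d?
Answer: -403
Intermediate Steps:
(-47 - 1*38) + s(3)*(-106) = (-47 - 1*38) + 3*(-106) = (-47 - 38) - 318 = -85 - 318 = -403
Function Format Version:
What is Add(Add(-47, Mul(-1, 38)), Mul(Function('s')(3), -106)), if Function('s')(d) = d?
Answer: -403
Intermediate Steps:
Add(Add(-47, Mul(-1, 38)), Mul(Function('s')(3), -106)) = Add(Add(-47, Mul(-1, 38)), Mul(3, -106)) = Add(Add(-47, -38), -318) = Add(-85, -318) = -403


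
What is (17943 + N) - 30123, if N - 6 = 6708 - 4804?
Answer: -10270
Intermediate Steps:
N = 1910 (N = 6 + (6708 - 4804) = 6 + 1904 = 1910)
(17943 + N) - 30123 = (17943 + 1910) - 30123 = 19853 - 30123 = -10270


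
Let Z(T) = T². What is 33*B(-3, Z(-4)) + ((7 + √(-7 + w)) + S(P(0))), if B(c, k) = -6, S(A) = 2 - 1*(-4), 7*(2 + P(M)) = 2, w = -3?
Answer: -185 + I*√10 ≈ -185.0 + 3.1623*I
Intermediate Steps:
P(M) = -12/7 (P(M) = -2 + (⅐)*2 = -2 + 2/7 = -12/7)
S(A) = 6 (S(A) = 2 + 4 = 6)
33*B(-3, Z(-4)) + ((7 + √(-7 + w)) + S(P(0))) = 33*(-6) + ((7 + √(-7 - 3)) + 6) = -198 + ((7 + √(-10)) + 6) = -198 + ((7 + I*√10) + 6) = -198 + (13 + I*√10) = -185 + I*√10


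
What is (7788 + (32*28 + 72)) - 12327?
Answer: -3571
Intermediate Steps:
(7788 + (32*28 + 72)) - 12327 = (7788 + (896 + 72)) - 12327 = (7788 + 968) - 12327 = 8756 - 12327 = -3571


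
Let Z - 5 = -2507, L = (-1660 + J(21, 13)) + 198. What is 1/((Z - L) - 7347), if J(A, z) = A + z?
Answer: -1/8421 ≈ -0.00011875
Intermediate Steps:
L = -1428 (L = (-1660 + (21 + 13)) + 198 = (-1660 + 34) + 198 = -1626 + 198 = -1428)
Z = -2502 (Z = 5 - 2507 = -2502)
1/((Z - L) - 7347) = 1/((-2502 - 1*(-1428)) - 7347) = 1/((-2502 + 1428) - 7347) = 1/(-1074 - 7347) = 1/(-8421) = -1/8421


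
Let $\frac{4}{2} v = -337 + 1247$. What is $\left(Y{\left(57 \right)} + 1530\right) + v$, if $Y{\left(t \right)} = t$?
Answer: $2042$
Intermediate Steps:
$v = 455$ ($v = \frac{-337 + 1247}{2} = \frac{1}{2} \cdot 910 = 455$)
$\left(Y{\left(57 \right)} + 1530\right) + v = \left(57 + 1530\right) + 455 = 1587 + 455 = 2042$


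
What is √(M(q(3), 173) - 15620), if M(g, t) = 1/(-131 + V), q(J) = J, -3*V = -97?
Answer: I*√342140702/148 ≈ 124.98*I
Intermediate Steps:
V = 97/3 (V = -⅓*(-97) = 97/3 ≈ 32.333)
M(g, t) = -3/296 (M(g, t) = 1/(-131 + 97/3) = 1/(-296/3) = -3/296)
√(M(q(3), 173) - 15620) = √(-3/296 - 15620) = √(-4623523/296) = I*√342140702/148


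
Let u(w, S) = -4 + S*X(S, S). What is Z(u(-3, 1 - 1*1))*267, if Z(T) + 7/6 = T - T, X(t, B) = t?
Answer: -623/2 ≈ -311.50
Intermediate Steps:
u(w, S) = -4 + S² (u(w, S) = -4 + S*S = -4 + S²)
Z(T) = -7/6 (Z(T) = -7/6 + (T - T) = -7/6 + 0 = -7/6)
Z(u(-3, 1 - 1*1))*267 = -7/6*267 = -623/2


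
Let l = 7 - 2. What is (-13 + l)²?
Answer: 64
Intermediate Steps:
l = 5
(-13 + l)² = (-13 + 5)² = (-8)² = 64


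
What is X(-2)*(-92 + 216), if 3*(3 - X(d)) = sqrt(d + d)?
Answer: 372 - 248*I/3 ≈ 372.0 - 82.667*I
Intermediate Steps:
X(d) = 3 - sqrt(2)*sqrt(d)/3 (X(d) = 3 - sqrt(d + d)/3 = 3 - sqrt(2)*sqrt(d)/3)
X(-2)*(-92 + 216) = (3 - sqrt(2)*sqrt(-2)/3)*(-92 + 216) = (3 - sqrt(2)*I*sqrt(2)/3)*124 = (3 - 2*I/3)*124 = 372 - 248*I/3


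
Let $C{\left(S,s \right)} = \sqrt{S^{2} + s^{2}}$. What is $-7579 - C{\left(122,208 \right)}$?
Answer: $-7579 - 2 \sqrt{14537} \approx -7820.1$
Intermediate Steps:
$-7579 - C{\left(122,208 \right)} = -7579 - \sqrt{122^{2} + 208^{2}} = -7579 - \sqrt{14884 + 43264} = -7579 - \sqrt{58148} = -7579 - 2 \sqrt{14537}$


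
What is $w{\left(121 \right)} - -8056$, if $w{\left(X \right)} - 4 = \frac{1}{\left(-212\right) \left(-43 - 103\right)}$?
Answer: $\frac{249473121}{30952} \approx 8060.0$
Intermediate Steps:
$w{\left(X \right)} = \frac{123809}{30952}$ ($w{\left(X \right)} = 4 + \frac{1}{\left(-212\right) \left(-43 - 103\right)} = 4 - \frac{1}{212 \left(-146\right)} = 4 - - \frac{1}{30952} = 4 + \frac{1}{30952} = \frac{123809}{30952}$)
$w{\left(121 \right)} - -8056 = \frac{123809}{30952} - -8056 = \frac{123809}{30952} + 8056 = \frac{249473121}{30952}$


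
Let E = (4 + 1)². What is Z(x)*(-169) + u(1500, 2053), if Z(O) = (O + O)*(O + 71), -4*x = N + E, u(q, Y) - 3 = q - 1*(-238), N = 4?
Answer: 1263683/8 ≈ 1.5796e+5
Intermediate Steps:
E = 25 (E = 5² = 25)
u(q, Y) = 241 + q (u(q, Y) = 3 + (q - 1*(-238)) = 3 + (q + 238) = 3 + (238 + q) = 241 + q)
x = -29/4 (x = -(4 + 25)/4 = -¼*29 = -29/4 ≈ -7.2500)
Z(O) = 2*O*(71 + O) (Z(O) = (2*O)*(71 + O) = 2*O*(71 + O))
Z(x)*(-169) + u(1500, 2053) = (2*(-29/4)*(71 - 29/4))*(-169) + (241 + 1500) = (2*(-29/4)*(255/4))*(-169) + 1741 = -7395/8*(-169) + 1741 = 1249755/8 + 1741 = 1263683/8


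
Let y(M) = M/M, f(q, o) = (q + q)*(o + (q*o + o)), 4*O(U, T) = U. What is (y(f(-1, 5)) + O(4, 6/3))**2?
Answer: 4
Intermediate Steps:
O(U, T) = U/4
f(q, o) = 2*q*(2*o + o*q) (f(q, o) = (2*q)*(o + (o*q + o)) = (2*q)*(o + (o + o*q)) = (2*q)*(2*o + o*q) = 2*q*(2*o + o*q))
y(M) = 1
(y(f(-1, 5)) + O(4, 6/3))**2 = (1 + (1/4)*4)**2 = (1 + 1)**2 = 2**2 = 4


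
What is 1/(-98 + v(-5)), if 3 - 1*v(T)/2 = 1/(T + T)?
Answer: -5/459 ≈ -0.010893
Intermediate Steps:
v(T) = 6 - 1/T (v(T) = 6 - 2/(T + T) = 6 - 2*1/(2*T) = 6 - 1/T)
1/(-98 + v(-5)) = 1/(-98 + (6 - 1/(-5))) = 1/(-98 + (6 - 1*(-⅕))) = 1/(-98 + (6 + ⅕)) = 1/(-98 + 31/5) = 1/(-459/5) = -5/459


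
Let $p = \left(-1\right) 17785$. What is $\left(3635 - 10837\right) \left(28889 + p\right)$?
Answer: $-79971008$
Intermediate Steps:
$p = -17785$
$\left(3635 - 10837\right) \left(28889 + p\right) = \left(3635 - 10837\right) \left(28889 - 17785\right) = \left(-7202\right) 11104 = -79971008$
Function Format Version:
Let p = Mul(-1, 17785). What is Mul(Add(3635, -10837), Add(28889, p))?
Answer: -79971008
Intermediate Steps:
p = -17785
Mul(Add(3635, -10837), Add(28889, p)) = Mul(Add(3635, -10837), Add(28889, -17785)) = Mul(-7202, 11104) = -79971008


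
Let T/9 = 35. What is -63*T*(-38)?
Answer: 754110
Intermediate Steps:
T = 315 (T = 9*35 = 315)
-63*T*(-38) = -63*315*(-38) = -19845*(-38) = 754110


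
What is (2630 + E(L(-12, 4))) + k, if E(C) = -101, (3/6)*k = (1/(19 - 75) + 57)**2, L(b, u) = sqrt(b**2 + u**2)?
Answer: 14147953/1568 ≈ 9022.9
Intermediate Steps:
k = 10182481/1568 (k = 2*(1/(19 - 75) + 57)**2 = 2*(1/(-56) + 57)**2 = 2*(-1/56 + 57)**2 = 2*(3191/56)**2 = 2*(10182481/3136) = 10182481/1568 ≈ 6493.9)
(2630 + E(L(-12, 4))) + k = (2630 - 101) + 10182481/1568 = 2529 + 10182481/1568 = 14147953/1568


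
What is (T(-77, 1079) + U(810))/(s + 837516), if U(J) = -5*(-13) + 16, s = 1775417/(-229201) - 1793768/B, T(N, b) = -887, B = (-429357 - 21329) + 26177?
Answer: -11203156738722/11641170691486937 ≈ -0.00096237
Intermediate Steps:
B = -424509 (B = -450686 + 26177 = -424509)
s = -48935296555/13899698187 (s = 1775417/(-229201) - 1793768/(-424509) = 1775417*(-1/229201) - 1793768*(-1/424509) = -253631/32743 + 1793768/424509 = -48935296555/13899698187 ≈ -3.5206)
U(J) = 81 (U(J) = 65 + 16 = 81)
(T(-77, 1079) + U(810))/(s + 837516) = (-887 + 81)/(-48935296555/13899698187 + 837516) = -806/11641170691486937/13899698187 = -806*13899698187/11641170691486937 = -11203156738722/11641170691486937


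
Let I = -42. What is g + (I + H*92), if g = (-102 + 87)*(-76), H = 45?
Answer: 5238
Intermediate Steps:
g = 1140 (g = -15*(-76) = 1140)
g + (I + H*92) = 1140 + (-42 + 45*92) = 1140 + (-42 + 4140) = 1140 + 4098 = 5238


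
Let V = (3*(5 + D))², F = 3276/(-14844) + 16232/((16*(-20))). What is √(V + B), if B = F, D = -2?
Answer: √18395266190/24740 ≈ 5.4822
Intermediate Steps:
F = -2520793/49480 (F = 3276*(-1/14844) + 16232/(-320) = -273/1237 + 16232*(-1/320) = -273/1237 - 2029/40 = -2520793/49480 ≈ -50.946)
V = 81 (V = (3*(5 - 2))² = (3*3)² = 9² = 81)
B = -2520793/49480 ≈ -50.946
√(V + B) = √(81 - 2520793/49480) = √(1487087/49480) = √18395266190/24740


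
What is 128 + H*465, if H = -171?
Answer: -79387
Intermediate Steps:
128 + H*465 = 128 - 171*465 = 128 - 79515 = -79387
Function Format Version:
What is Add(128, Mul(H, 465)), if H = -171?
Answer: -79387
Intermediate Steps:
Add(128, Mul(H, 465)) = Add(128, Mul(-171, 465)) = Add(128, -79515) = -79387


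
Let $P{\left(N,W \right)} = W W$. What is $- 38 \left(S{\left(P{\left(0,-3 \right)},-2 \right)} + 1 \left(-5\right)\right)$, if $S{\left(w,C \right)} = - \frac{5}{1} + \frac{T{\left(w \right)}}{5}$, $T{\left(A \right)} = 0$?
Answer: $380$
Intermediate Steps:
$P{\left(N,W \right)} = W^{2}$
$S{\left(w,C \right)} = -5$ ($S{\left(w,C \right)} = - \frac{5}{1} + \frac{0}{5} = \left(-5\right) 1 + 0 \cdot \frac{1}{5} = -5 + 0 = -5$)
$- 38 \left(S{\left(P{\left(0,-3 \right)},-2 \right)} + 1 \left(-5\right)\right) = - 38 \left(-5 + 1 \left(-5\right)\right) = - 38 \left(-5 - 5\right) = \left(-38\right) \left(-10\right) = 380$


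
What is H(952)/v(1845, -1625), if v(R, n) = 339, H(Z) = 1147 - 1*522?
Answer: 625/339 ≈ 1.8437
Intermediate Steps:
H(Z) = 625 (H(Z) = 1147 - 522 = 625)
H(952)/v(1845, -1625) = 625/339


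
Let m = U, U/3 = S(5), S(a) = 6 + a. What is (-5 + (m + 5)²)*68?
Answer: 97852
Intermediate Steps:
U = 33 (U = 3*(6 + 5) = 3*11 = 33)
m = 33
(-5 + (m + 5)²)*68 = (-5 + (33 + 5)²)*68 = (-5 + 38²)*68 = (-5 + 1444)*68 = 1439*68 = 97852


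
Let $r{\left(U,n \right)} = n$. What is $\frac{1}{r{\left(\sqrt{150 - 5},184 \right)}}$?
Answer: $\frac{1}{184} \approx 0.0054348$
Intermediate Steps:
$\frac{1}{r{\left(\sqrt{150 - 5},184 \right)}} = \frac{1}{184}$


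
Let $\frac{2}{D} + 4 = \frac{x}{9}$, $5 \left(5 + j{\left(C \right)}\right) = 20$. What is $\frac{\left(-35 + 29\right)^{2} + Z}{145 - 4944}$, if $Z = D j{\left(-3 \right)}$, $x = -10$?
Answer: $- \frac{837}{110377} \approx -0.0075831$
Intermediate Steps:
$j{\left(C \right)} = -1$ ($j{\left(C \right)} = -5 + \frac{1}{5} \cdot 20 = -5 + 4 = -1$)
$D = - \frac{9}{23}$ ($D = \frac{2}{-4 - \frac{10}{9}} = \frac{2}{- \frac{46}{9}} = 2 \left(- \frac{9}{46}\right) = - \frac{9}{23} \approx -0.3913$)
$Z = \frac{9}{23}$ ($Z = \left(- \frac{9}{23}\right) \left(-1\right) = \frac{9}{23} \approx 0.3913$)
$\frac{\left(-35 + 29\right)^{2} + Z}{145 - 4944} = \frac{\left(-35 + 29\right)^{2} + \frac{9}{23}}{145 - 4944} = \frac{\left(-6\right)^{2} + \frac{9}{23}}{-4799} = \left(36 + \frac{9}{23}\right) \left(- \frac{1}{4799}\right) = \frac{837}{23} \left(- \frac{1}{4799}\right) = - \frac{837}{110377}$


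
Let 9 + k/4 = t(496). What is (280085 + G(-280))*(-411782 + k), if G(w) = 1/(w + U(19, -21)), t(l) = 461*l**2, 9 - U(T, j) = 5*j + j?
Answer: 18407198202138264/145 ≈ 1.2695e+14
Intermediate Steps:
U(T, j) = 9 - 6*j (U(T, j) = 9 - (5*j + j) = 9 - 6*j)
k = 453653468 (k = -36 + 4*(461*496**2) = -36 + 4*(461*246016) = -36 + 4*113413376 = -36 + 453653504 = 453653468)
G(w) = 1/(135 + w) (G(w) = 1/(w + (9 - 6*(-21))) = 1/(w + (9 + 126)) = 1/(w + 135) = 1/(135 + w))
(280085 + G(-280))*(-411782 + k) = (280085 + 1/(135 - 280))*(-411782 + 453653468) = (280085 + 1/(-145))*453241686 = (280085 - 1/145)*453241686 = (40612324/145)*453241686 = 18407198202138264/145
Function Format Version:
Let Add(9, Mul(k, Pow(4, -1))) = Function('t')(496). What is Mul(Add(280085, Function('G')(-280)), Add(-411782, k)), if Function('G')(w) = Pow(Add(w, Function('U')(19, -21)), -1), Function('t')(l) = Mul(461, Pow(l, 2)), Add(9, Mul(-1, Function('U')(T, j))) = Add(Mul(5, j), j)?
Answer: Rational(18407198202138264, 145) ≈ 1.2695e+14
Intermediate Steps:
Function('U')(T, j) = Add(9, Mul(-6, j)) (Function('U')(T, j) = Add(9, Mul(-1, Add(Mul(5, j), j))) = Add(9, Mul(-1, Mul(6, j))) = Add(9, Mul(-6, j)))
k = 453653468 (k = Add(-36, Mul(4, Mul(461, Pow(496, 2)))) = Add(-36, Mul(4, Mul(461, 246016))) = Add(-36, Mul(4, 113413376)) = Add(-36, 453653504) = 453653468)
Function('G')(w) = Pow(Add(135, w), -1) (Function('G')(w) = Pow(Add(w, Add(9, Mul(-6, -21))), -1) = Pow(Add(w, Add(9, 126)), -1) = Pow(Add(w, 135), -1) = Pow(Add(135, w), -1))
Mul(Add(280085, Function('G')(-280)), Add(-411782, k)) = Mul(Add(280085, Pow(Add(135, -280), -1)), Add(-411782, 453653468)) = Mul(Add(280085, Pow(-145, -1)), 453241686) = Mul(Add(280085, Rational(-1, 145)), 453241686) = Mul(Rational(40612324, 145), 453241686) = Rational(18407198202138264, 145)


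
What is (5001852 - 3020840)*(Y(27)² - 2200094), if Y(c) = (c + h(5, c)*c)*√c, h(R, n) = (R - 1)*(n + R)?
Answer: 644511772665508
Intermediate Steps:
h(R, n) = (-1 + R)*(R + n)
Y(c) = √c*(c + c*(20 + 4*c)) (Y(c) = (c + (5² - 1*5 - c + 5*c)*c)*√c = (c + (25 - 5 - c + 5*c)*c)*√c = (c + (20 + 4*c)*c)*√c = (c + c*(20 + 4*c))*√c = √c*(c + c*(20 + 4*c)))
(5001852 - 3020840)*(Y(27)² - 2200094) = (5001852 - 3020840)*((27^(3/2)*(21 + 4*27))² - 2200094) = 1981012*(((81*√3)*(21 + 108))² - 2200094) = 1981012*(((81*√3)*129)² - 2200094) = 1981012*((10449*√3)² - 2200094) = 1981012*(327544803 - 2200094) = 1981012*325344709 = 644511772665508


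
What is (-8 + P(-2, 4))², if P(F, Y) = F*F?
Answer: 16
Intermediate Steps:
P(F, Y) = F²
(-8 + P(-2, 4))² = (-8 + (-2)²)² = (-8 + 4)² = (-4)² = 16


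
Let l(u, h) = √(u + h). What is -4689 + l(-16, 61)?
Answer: -4689 + 3*√5 ≈ -4682.3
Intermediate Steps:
l(u, h) = √(h + u)
-4689 + l(-16, 61) = -4689 + √(61 - 16) = -4689 + √45 = -4689 + 3*√5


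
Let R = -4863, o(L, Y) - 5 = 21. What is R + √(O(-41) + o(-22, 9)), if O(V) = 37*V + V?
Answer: -4863 + 2*I*√383 ≈ -4863.0 + 39.141*I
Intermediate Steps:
o(L, Y) = 26 (o(L, Y) = 5 + 21 = 26)
O(V) = 38*V
R + √(O(-41) + o(-22, 9)) = -4863 + √(38*(-41) + 26) = -4863 + √(-1558 + 26) = -4863 + √(-1532) = -4863 + 2*I*√383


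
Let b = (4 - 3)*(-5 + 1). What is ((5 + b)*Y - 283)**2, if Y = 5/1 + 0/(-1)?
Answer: 77284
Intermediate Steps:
Y = 5 (Y = 5*1 + 0*(-1) = 5 + 0 = 5)
b = -4 (b = 1*(-4) = -4)
((5 + b)*Y - 283)**2 = ((5 - 4)*5 - 283)**2 = (1*5 - 283)**2 = (5 - 283)**2 = (-278)**2 = 77284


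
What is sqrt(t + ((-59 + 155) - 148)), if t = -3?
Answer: I*sqrt(55) ≈ 7.4162*I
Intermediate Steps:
sqrt(t + ((-59 + 155) - 148)) = sqrt(-3 + ((-59 + 155) - 148)) = sqrt(-3 + (96 - 148)) = sqrt(-3 - 52) = sqrt(-55) = I*sqrt(55)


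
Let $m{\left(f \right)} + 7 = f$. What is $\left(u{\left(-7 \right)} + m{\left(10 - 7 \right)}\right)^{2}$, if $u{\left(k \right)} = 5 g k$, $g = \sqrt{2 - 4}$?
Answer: $-2434 + 280 i \sqrt{2} \approx -2434.0 + 395.98 i$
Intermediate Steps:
$m{\left(f \right)} = -7 + f$
$g = i \sqrt{2}$ ($g = \sqrt{-2} = i \sqrt{2} \approx 1.4142 i$)
$u{\left(k \right)} = 5 i k \sqrt{2}$ ($u{\left(k \right)} = 5 i \sqrt{2} k = 5 i k \sqrt{2}$)
$\left(u{\left(-7 \right)} + m{\left(10 - 7 \right)}\right)^{2} = \left(5 i \left(-7\right) \sqrt{2} + \left(-7 + \left(10 - 7\right)\right)\right)^{2} = \left(- 35 i \sqrt{2} + \left(-7 + \left(10 - 7\right)\right)\right)^{2} = \left(- 35 i \sqrt{2} + \left(-7 + 3\right)\right)^{2} = \left(- 35 i \sqrt{2} - 4\right)^{2} = \left(-4 - 35 i \sqrt{2}\right)^{2}$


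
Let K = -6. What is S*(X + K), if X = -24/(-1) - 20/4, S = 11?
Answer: 143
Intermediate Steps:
X = 19 (X = -24*(-1) - 20*¼ = 24 - 5 = 19)
S*(X + K) = 11*(19 - 6) = 11*13 = 143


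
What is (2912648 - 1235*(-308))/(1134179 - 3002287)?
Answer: -823257/467027 ≈ -1.7628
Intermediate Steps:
(2912648 - 1235*(-308))/(1134179 - 3002287) = (2912648 + 380380)/(-1868108) = 3293028*(-1/1868108) = -823257/467027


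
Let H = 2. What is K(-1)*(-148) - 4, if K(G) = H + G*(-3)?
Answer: -744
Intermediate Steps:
K(G) = 2 - 3*G (K(G) = 2 + G*(-3) = 2 - 3*G)
K(-1)*(-148) - 4 = (2 - 3*(-1))*(-148) - 4 = (2 + 3)*(-148) - 4 = 5*(-148) - 4 = -740 - 4 = -744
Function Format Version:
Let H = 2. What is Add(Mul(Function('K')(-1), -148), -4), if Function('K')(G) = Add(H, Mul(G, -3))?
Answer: -744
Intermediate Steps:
Function('K')(G) = Add(2, Mul(-3, G)) (Function('K')(G) = Add(2, Mul(G, -3)) = Add(2, Mul(-3, G)))
Add(Mul(Function('K')(-1), -148), -4) = Add(Mul(Add(2, Mul(-3, -1)), -148), -4) = Add(Mul(Add(2, 3), -148), -4) = Add(Mul(5, -148), -4) = Add(-740, -4) = -744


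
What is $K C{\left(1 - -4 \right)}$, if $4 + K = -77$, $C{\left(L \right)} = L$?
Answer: $-405$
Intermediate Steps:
$K = -81$ ($K = -4 - 77 = -81$)
$K C{\left(1 - -4 \right)} = - 81 \left(1 - -4\right) = - 81 \left(1 + 4\right) = \left(-81\right) 5 = -405$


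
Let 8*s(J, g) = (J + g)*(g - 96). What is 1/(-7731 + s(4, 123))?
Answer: -8/58419 ≈ -0.00013694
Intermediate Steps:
s(J, g) = (-96 + g)*(J + g)/8 (s(J, g) = ((J + g)*(g - 96))/8 = ((J + g)*(-96 + g))/8 = ((-96 + g)*(J + g))/8 = (-96 + g)*(J + g)/8)
1/(-7731 + s(4, 123)) = 1/(-7731 + (-12*4 - 12*123 + (⅛)*123² + (⅛)*4*123)) = 1/(-7731 + (-48 - 1476 + (⅛)*15129 + 123/2)) = 1/(-7731 + (-48 - 1476 + 15129/8 + 123/2)) = 1/(-7731 + 3429/8) = 1/(-58419/8) = -8/58419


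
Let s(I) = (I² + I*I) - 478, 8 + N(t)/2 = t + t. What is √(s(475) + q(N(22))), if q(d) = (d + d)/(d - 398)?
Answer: 2*√2994137383/163 ≈ 671.40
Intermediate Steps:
N(t) = -16 + 4*t (N(t) = -16 + 2*(t + t) = -16 + 2*(2*t) = -16 + 4*t)
s(I) = -478 + 2*I² (s(I) = (I² + I²) - 478 = 2*I² - 478 = -478 + 2*I²)
q(d) = 2*d/(-398 + d) (q(d) = (2*d)/(-398 + d) = 2*d/(-398 + d))
√(s(475) + q(N(22))) = √((-478 + 2*475²) + 2*(-16 + 4*22)/(-398 + (-16 + 4*22))) = √((-478 + 2*225625) + 2*(-16 + 88)/(-398 + (-16 + 88))) = √((-478 + 451250) + 2*72/(-398 + 72)) = √(450772 + 2*72/(-326)) = √(450772 + 2*72*(-1/326)) = √(450772 - 72/163) = √(73475764/163) = 2*√2994137383/163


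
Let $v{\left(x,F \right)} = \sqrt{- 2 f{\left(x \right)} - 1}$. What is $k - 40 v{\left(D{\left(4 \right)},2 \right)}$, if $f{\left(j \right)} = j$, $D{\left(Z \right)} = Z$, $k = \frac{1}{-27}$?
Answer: $- \frac{1}{27} - 120 i \approx -0.037037 - 120.0 i$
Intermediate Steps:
$k = - \frac{1}{27} \approx -0.037037$
$v{\left(x,F \right)} = \sqrt{-1 - 2 x}$ ($v{\left(x,F \right)} = \sqrt{- 2 x - 1} = \sqrt{-1 - 2 x}$)
$k - 40 v{\left(D{\left(4 \right)},2 \right)} = - \frac{1}{27} - 40 \sqrt{-1 - 8} = - \frac{1}{27} - 40 \sqrt{-9} = - \frac{1}{27} - 40 \cdot 3 i = - \frac{1}{27} - 120 i$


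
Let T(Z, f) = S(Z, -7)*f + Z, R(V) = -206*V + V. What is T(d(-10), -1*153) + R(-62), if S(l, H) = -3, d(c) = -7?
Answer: 13162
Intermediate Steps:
R(V) = -205*V
T(Z, f) = Z - 3*f (T(Z, f) = -3*f + Z = Z - 3*f)
T(d(-10), -1*153) + R(-62) = (-7 - (-3)*153) - 205*(-62) = (-7 - 3*(-153)) + 12710 = (-7 + 459) + 12710 = 452 + 12710 = 13162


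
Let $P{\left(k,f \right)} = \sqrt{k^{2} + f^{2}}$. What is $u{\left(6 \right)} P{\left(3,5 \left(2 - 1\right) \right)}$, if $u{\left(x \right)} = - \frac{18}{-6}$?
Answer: $3 \sqrt{34} \approx 17.493$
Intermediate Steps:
$u{\left(x \right)} = 3$ ($u{\left(x \right)} = \left(-18\right) \left(- \frac{1}{6}\right) = 3$)
$P{\left(k,f \right)} = \sqrt{f^{2} + k^{2}}$
$u{\left(6 \right)} P{\left(3,5 \left(2 - 1\right) \right)} = 3 \sqrt{\left(5 \left(2 - 1\right)\right)^{2} + 3^{2}} = 3 \sqrt{\left(5 \cdot 1\right)^{2} + 9} = 3 \sqrt{5^{2} + 9} = 3 \sqrt{25 + 9} = 3 \sqrt{34}$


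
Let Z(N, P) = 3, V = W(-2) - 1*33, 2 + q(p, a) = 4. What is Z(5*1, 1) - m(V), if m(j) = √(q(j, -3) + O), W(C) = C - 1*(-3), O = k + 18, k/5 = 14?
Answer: 3 - 3*√10 ≈ -6.4868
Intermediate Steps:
k = 70 (k = 5*14 = 70)
q(p, a) = 2 (q(p, a) = -2 + 4 = 2)
O = 88 (O = 70 + 18 = 88)
W(C) = 3 + C (W(C) = C + 3 = 3 + C)
V = -32 (V = (3 - 2) - 1*33 = 1 - 33 = -32)
m(j) = 3*√10 (m(j) = √(2 + 88) = √90 = 3*√10)
Z(5*1, 1) - m(V) = 3 - 3*√10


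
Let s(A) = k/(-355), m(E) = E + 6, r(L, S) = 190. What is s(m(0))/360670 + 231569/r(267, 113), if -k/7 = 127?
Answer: 1482479852778/1216359575 ≈ 1218.8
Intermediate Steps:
k = -889 (k = -7*127 = -889)
m(E) = 6 + E
s(A) = 889/355 (s(A) = -889/(-355) = -889*(-1/355) = 889/355)
s(m(0))/360670 + 231569/r(267, 113) = (889/355)/360670 + 231569/190 = (889/355)*(1/360670) + 231569*(1/190) = 889/128037850 + 231569/190 = 1482479852778/1216359575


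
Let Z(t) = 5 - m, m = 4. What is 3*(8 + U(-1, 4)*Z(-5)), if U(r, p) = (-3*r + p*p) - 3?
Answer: 72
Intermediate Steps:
U(r, p) = -3 + p**2 - 3*r (U(r, p) = (-3*r + p**2) - 3 = (p**2 - 3*r) - 3 = -3 + p**2 - 3*r)
Z(t) = 1 (Z(t) = 5 - 1*4 = 5 - 4 = 1)
3*(8 + U(-1, 4)*Z(-5)) = 3*(8 + (-3 + 4**2 - 3*(-1))*1) = 3*(8 + (-3 + 16 + 3)*1) = 3*(8 + 16*1) = 3*(8 + 16) = 3*24 = 72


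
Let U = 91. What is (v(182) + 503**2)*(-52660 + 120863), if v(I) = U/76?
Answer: 1311460141325/76 ≈ 1.7256e+10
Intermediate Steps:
v(I) = 91/76
(v(182) + 503**2)*(-52660 + 120863) = (91/76 + 503**2)*(-52660 + 120863) = (91/76 + 253009)*68203 = (19228775/76)*68203 = 1311460141325/76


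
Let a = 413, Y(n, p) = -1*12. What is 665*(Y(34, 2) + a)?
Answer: 266665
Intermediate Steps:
Y(n, p) = -12
665*(Y(34, 2) + a) = 665*(-12 + 413) = 665*401 = 266665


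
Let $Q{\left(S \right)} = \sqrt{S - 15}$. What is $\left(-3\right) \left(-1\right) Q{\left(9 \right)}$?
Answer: $3 i \sqrt{6} \approx 7.3485 i$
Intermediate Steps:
$Q{\left(S \right)} = \sqrt{-15 + S}$
$\left(-3\right) \left(-1\right) Q{\left(9 \right)} = \left(-3\right) \left(-1\right) \sqrt{-15 + 9} = 3 \sqrt{-6} = 3 i \sqrt{6}$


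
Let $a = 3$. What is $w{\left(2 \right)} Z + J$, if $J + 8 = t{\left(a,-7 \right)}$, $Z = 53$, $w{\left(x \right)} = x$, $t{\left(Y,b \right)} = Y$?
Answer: $101$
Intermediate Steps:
$J = -5$ ($J = -8 + 3 = -5$)
$w{\left(2 \right)} Z + J = 2 \cdot 53 - 5 = 106 - 5 = 101$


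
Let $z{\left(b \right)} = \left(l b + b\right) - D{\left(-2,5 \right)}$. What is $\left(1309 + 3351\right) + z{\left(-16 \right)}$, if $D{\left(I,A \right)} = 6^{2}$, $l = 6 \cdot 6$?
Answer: $4032$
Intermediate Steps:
$l = 36$
$D{\left(I,A \right)} = 36$
$z{\left(b \right)} = -36 + 37 b$ ($z{\left(b \right)} = \left(36 b + b\right) - 36 = 37 b - 36 = -36 + 37 b$)
$\left(1309 + 3351\right) + z{\left(-16 \right)} = \left(1309 + 3351\right) + \left(-36 + 37 \left(-16\right)\right) = 4660 - 628 = 4032$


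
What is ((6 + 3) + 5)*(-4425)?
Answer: -61950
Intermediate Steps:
((6 + 3) + 5)*(-4425) = (9 + 5)*(-4425) = 14*(-4425) = -61950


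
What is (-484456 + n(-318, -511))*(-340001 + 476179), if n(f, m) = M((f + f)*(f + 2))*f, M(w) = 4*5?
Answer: -66838341248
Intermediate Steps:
M(w) = 20
n(f, m) = 20*f
(-484456 + n(-318, -511))*(-340001 + 476179) = (-484456 + 20*(-318))*(-340001 + 476179) = (-484456 - 6360)*136178 = -490816*136178 = -66838341248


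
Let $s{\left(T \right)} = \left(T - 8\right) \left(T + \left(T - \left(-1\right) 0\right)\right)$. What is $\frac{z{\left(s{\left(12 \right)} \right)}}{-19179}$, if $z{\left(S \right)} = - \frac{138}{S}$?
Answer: $\frac{23}{306864} \approx 7.4952 \cdot 10^{-5}$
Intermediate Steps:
$s{\left(T \right)} = 2 T \left(-8 + T\right)$ ($s{\left(T \right)} = \left(-8 + T\right) \left(T + \left(T - 0\right)\right) = \left(-8 + T\right) \left(T + \left(T + 0\right)\right) = \left(-8 + T\right) \left(T + T\right) = \left(-8 + T\right) 2 T = 2 T \left(-8 + T\right)$)
$\frac{z{\left(s{\left(12 \right)} \right)}}{-19179} = \frac{\left(-138\right) \frac{1}{2 \cdot 12 \left(-8 + 12\right)}}{-19179} = - \frac{138}{2 \cdot 12 \cdot 4} \left(- \frac{1}{19179}\right) = - \frac{138}{96} \left(- \frac{1}{19179}\right) = \left(-138\right) \frac{1}{96} \left(- \frac{1}{19179}\right) = \left(- \frac{23}{16}\right) \left(- \frac{1}{19179}\right) = \frac{23}{306864}$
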